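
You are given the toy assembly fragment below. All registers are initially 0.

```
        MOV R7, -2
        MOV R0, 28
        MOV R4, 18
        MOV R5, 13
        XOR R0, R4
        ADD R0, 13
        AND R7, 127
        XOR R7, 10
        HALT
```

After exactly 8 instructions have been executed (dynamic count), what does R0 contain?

27

MOV R7, -2 → R7=-2
MOV R0, 28 → R0=28
MOV R4, 18 → R4=18
MOV R5, 13 → R5=13
XOR R0, R4 → R0=28^18=14
ADD R0, 13 → R0=14+13=27
AND R7, 127 → R7=(-2)&127=126
XOR R7, 10 → R7=126^10=116
After step 8: R0 = 27.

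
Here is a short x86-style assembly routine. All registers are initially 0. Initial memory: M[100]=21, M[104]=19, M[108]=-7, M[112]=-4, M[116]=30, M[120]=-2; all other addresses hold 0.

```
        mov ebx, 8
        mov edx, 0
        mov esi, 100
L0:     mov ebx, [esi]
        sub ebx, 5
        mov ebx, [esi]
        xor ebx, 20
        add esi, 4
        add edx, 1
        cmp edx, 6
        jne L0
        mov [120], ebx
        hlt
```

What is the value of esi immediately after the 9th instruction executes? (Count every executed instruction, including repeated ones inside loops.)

ebx=8
edx=0
esi=100
ebx=M[100]=21
ebx=21-5=16
ebx=M[100]=21
ebx=21^20=1
esi=100+4=104
edx=0+1=1
After step 9: esi = 104.

104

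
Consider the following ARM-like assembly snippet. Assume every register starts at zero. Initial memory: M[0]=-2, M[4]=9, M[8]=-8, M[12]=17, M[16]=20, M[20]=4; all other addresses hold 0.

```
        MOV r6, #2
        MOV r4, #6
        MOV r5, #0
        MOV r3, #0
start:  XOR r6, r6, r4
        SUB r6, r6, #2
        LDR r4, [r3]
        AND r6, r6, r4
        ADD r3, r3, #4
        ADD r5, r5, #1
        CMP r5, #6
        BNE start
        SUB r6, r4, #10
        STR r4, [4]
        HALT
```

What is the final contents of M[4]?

4

after MOV r6, #2: r6=2
after MOV r4, #6: r4=6
after MOV r5, #0: r5=0
after MOV r3, #0: r3=0
after XOR r6, r6, r4: r6=2^6=4
after SUB r6, r6, #2: r6=4-2=2
after LDR r4, [r3]: r4=M[0]=-2
after AND r6, r6, r4: r6=2&(-2)=2
after ADD r3, r3, #4: r3=0+4=4
after ADD r5, r5, #1: r5=0+1=1
CMP r5, #6  (cmp 1,6)
BNE start: taken
after XOR r6, r6, r4: r6=2^(-2)=-4
after SUB r6, r6, #2: r6=(-4)-2=-6
after LDR r4, [r3]: r4=M[4]=9
after AND r6, r6, r4: r6=(-6)&9=8
after ADD r3, r3, #4: r3=4+4=8
after ADD r5, r5, #1: r5=1+1=2
CMP r5, #6  (cmp 2,6)
BNE start: taken
after XOR r6, r6, r4: r6=8^9=1
after SUB r6, r6, #2: r6=1-2=-1
after LDR r4, [r3]: r4=M[8]=-8
after AND r6, r6, r4: r6=(-1)&(-8)=-8
after ADD r3, r3, #4: r3=8+4=12
after ADD r5, r5, #1: r5=2+1=3
CMP r5, #6  (cmp 3,6)
BNE start: taken
after XOR r6, r6, r4: r6=(-8)^(-8)=0
after SUB r6, r6, #2: r6=0-2=-2
after LDR r4, [r3]: r4=M[12]=17
after AND r6, r6, r4: r6=(-2)&17=16
after ADD r3, r3, #4: r3=12+4=16
after ADD r5, r5, #1: r5=3+1=4
CMP r5, #6  (cmp 4,6)
BNE start: taken
after XOR r6, r6, r4: r6=16^17=1
after SUB r6, r6, #2: r6=1-2=-1
after LDR r4, [r3]: r4=M[16]=20
after AND r6, r6, r4: r6=(-1)&20=20
after ADD r3, r3, #4: r3=16+4=20
after ADD r5, r5, #1: r5=4+1=5
CMP r5, #6  (cmp 5,6)
BNE start: taken
after XOR r6, r6, r4: r6=20^20=0
after SUB r6, r6, #2: r6=0-2=-2
after LDR r4, [r3]: r4=M[20]=4
after AND r6, r6, r4: r6=(-2)&4=4
after ADD r3, r3, #4: r3=20+4=24
after ADD r5, r5, #1: r5=5+1=6
CMP r5, #6  (cmp 6,6)
BNE start: not taken
after SUB r6, r4, #10: r6=4-10=-6
STR r4, [4] → M[4]=4
halt.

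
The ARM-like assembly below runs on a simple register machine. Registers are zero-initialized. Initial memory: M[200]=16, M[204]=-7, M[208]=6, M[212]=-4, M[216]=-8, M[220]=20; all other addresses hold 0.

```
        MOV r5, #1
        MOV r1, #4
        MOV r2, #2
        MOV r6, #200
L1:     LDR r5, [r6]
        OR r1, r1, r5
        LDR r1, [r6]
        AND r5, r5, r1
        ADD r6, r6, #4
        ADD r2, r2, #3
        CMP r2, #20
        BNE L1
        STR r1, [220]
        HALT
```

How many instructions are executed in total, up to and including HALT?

54

MOV r5, #1 → r5=1
MOV r1, #4 → r1=4
MOV r2, #2 → r2=2
MOV r6, #200 → r6=200
LDR r5, [r6] → r5=M[200]=16
OR r1, r1, r5 → r1=4|16=20
LDR r1, [r6] → r1=M[200]=16
AND r5, r5, r1 → r5=16&16=16
ADD r6, r6, #4 → r6=200+4=204
ADD r2, r2, #3 → r2=2+3=5
CMP r2, #20  (cmp 5,20)
BNE L1: taken
LDR r5, [r6] → r5=M[204]=-7
OR r1, r1, r5 → r1=16|(-7)=-7
LDR r1, [r6] → r1=M[204]=-7
AND r5, r5, r1 → r5=(-7)&(-7)=-7
ADD r6, r6, #4 → r6=204+4=208
ADD r2, r2, #3 → r2=5+3=8
CMP r2, #20  (cmp 8,20)
BNE L1: taken
LDR r5, [r6] → r5=M[208]=6
OR r1, r1, r5 → r1=(-7)|6=-1
LDR r1, [r6] → r1=M[208]=6
AND r5, r5, r1 → r5=6&6=6
ADD r6, r6, #4 → r6=208+4=212
ADD r2, r2, #3 → r2=8+3=11
CMP r2, #20  (cmp 11,20)
BNE L1: taken
LDR r5, [r6] → r5=M[212]=-4
OR r1, r1, r5 → r1=6|(-4)=-2
LDR r1, [r6] → r1=M[212]=-4
AND r5, r5, r1 → r5=(-4)&(-4)=-4
ADD r6, r6, #4 → r6=212+4=216
ADD r2, r2, #3 → r2=11+3=14
CMP r2, #20  (cmp 14,20)
BNE L1: taken
LDR r5, [r6] → r5=M[216]=-8
OR r1, r1, r5 → r1=(-4)|(-8)=-4
LDR r1, [r6] → r1=M[216]=-8
AND r5, r5, r1 → r5=(-8)&(-8)=-8
ADD r6, r6, #4 → r6=216+4=220
ADD r2, r2, #3 → r2=14+3=17
CMP r2, #20  (cmp 17,20)
BNE L1: taken
LDR r5, [r6] → r5=M[220]=20
OR r1, r1, r5 → r1=(-8)|20=-4
LDR r1, [r6] → r1=M[220]=20
AND r5, r5, r1 → r5=20&20=20
ADD r6, r6, #4 → r6=220+4=224
ADD r2, r2, #3 → r2=17+3=20
CMP r2, #20  (cmp 20,20)
BNE L1: not taken
STR r1, [220] → M[220]=20
halt.
Total executed instructions: 54.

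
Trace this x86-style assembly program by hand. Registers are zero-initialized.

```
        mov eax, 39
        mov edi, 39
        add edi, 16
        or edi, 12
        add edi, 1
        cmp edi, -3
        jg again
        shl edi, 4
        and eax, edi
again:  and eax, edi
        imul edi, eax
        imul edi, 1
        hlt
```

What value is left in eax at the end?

0

after mov eax, 39: eax=39
after mov edi, 39: edi=39
after add edi, 16: edi=39+16=55
after or edi, 12: edi=55|12=63
after add edi, 1: edi=63+1=64
cmp edi, -3  (cmp 64,-3)
jg again: taken
after and eax, edi: eax=39&64=0
after imul edi, eax: edi=64*0=0
after imul edi, 1: edi=0*1=0
halt.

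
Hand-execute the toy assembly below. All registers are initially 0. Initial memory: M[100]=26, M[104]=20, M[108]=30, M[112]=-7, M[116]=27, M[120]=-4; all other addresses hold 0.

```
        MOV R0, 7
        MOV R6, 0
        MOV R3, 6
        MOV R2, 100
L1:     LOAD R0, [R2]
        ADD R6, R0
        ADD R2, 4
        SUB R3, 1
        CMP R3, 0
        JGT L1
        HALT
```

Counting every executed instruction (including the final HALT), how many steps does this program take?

41

after MOV R0, 7: R0=7
after MOV R6, 0: R6=0
after MOV R3, 6: R3=6
after MOV R2, 100: R2=100
after LOAD R0, [R2]: R0=M[100]=26
after ADD R6, R0: R6=0+26=26
after ADD R2, 4: R2=100+4=104
after SUB R3, 1: R3=6-1=5
CMP R3, 0  (cmp 5,0)
JGT L1: taken
after LOAD R0, [R2]: R0=M[104]=20
after ADD R6, R0: R6=26+20=46
after ADD R2, 4: R2=104+4=108
after SUB R3, 1: R3=5-1=4
CMP R3, 0  (cmp 4,0)
JGT L1: taken
after LOAD R0, [R2]: R0=M[108]=30
after ADD R6, R0: R6=46+30=76
after ADD R2, 4: R2=108+4=112
after SUB R3, 1: R3=4-1=3
CMP R3, 0  (cmp 3,0)
JGT L1: taken
after LOAD R0, [R2]: R0=M[112]=-7
after ADD R6, R0: R6=76+(-7)=69
after ADD R2, 4: R2=112+4=116
after SUB R3, 1: R3=3-1=2
CMP R3, 0  (cmp 2,0)
JGT L1: taken
after LOAD R0, [R2]: R0=M[116]=27
after ADD R6, R0: R6=69+27=96
after ADD R2, 4: R2=116+4=120
after SUB R3, 1: R3=2-1=1
CMP R3, 0  (cmp 1,0)
JGT L1: taken
after LOAD R0, [R2]: R0=M[120]=-4
after ADD R6, R0: R6=96+(-4)=92
after ADD R2, 4: R2=120+4=124
after SUB R3, 1: R3=1-1=0
CMP R3, 0  (cmp 0,0)
JGT L1: not taken
halt.
Total executed instructions: 41.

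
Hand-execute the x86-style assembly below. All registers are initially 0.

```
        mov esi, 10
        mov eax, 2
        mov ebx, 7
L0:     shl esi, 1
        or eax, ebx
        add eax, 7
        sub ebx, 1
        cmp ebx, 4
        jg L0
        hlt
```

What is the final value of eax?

28

after mov esi, 10: esi=10
after mov eax, 2: eax=2
after mov ebx, 7: ebx=7
after shl esi, 1: esi=10<<1=20
after or eax, ebx: eax=2|7=7
after add eax, 7: eax=7+7=14
after sub ebx, 1: ebx=7-1=6
cmp ebx, 4  (cmp 6,4)
jg L0: taken
after shl esi, 1: esi=20<<1=40
after or eax, ebx: eax=14|6=14
after add eax, 7: eax=14+7=21
after sub ebx, 1: ebx=6-1=5
cmp ebx, 4  (cmp 5,4)
jg L0: taken
after shl esi, 1: esi=40<<1=80
after or eax, ebx: eax=21|5=21
after add eax, 7: eax=21+7=28
after sub ebx, 1: ebx=5-1=4
cmp ebx, 4  (cmp 4,4)
jg L0: not taken
halt.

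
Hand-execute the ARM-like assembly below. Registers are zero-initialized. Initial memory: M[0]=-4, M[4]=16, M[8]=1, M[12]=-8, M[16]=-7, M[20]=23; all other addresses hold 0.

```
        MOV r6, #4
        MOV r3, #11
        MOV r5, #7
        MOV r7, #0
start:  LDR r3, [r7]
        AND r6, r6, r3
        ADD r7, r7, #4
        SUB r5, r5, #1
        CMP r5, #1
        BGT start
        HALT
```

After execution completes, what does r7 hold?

24

r6=4
r3=11
r5=7
r7=0
r3=M[0]=-4
r6=4&(-4)=4
r7=0+4=4
r5=7-1=6
CMP r5, #1  (cmp 6,1)
BGT start: taken
r3=M[4]=16
r6=4&16=0
r7=4+4=8
r5=6-1=5
CMP r5, #1  (cmp 5,1)
BGT start: taken
r3=M[8]=1
r6=0&1=0
r7=8+4=12
r5=5-1=4
CMP r5, #1  (cmp 4,1)
BGT start: taken
r3=M[12]=-8
r6=0&(-8)=0
r7=12+4=16
r5=4-1=3
CMP r5, #1  (cmp 3,1)
BGT start: taken
r3=M[16]=-7
r6=0&(-7)=0
r7=16+4=20
r5=3-1=2
CMP r5, #1  (cmp 2,1)
BGT start: taken
r3=M[20]=23
r6=0&23=0
r7=20+4=24
r5=2-1=1
CMP r5, #1  (cmp 1,1)
BGT start: not taken
halt.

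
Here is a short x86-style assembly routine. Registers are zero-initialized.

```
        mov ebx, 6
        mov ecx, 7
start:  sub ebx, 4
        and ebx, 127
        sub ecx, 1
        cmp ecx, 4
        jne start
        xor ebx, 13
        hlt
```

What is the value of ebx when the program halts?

119

ebx=6
ecx=7
ebx=6-4=2
ebx=2&127=2
ecx=7-1=6
cmp ecx, 4  (cmp 6,4)
jne start: taken
ebx=2-4=-2
ebx=(-2)&127=126
ecx=6-1=5
cmp ecx, 4  (cmp 5,4)
jne start: taken
ebx=126-4=122
ebx=122&127=122
ecx=5-1=4
cmp ecx, 4  (cmp 4,4)
jne start: not taken
ebx=122^13=119
halt.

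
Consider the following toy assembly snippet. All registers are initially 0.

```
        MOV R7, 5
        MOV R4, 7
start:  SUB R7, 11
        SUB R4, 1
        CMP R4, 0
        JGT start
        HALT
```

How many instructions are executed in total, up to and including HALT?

31

R7=5
R4=7
R7=5-11=-6
R4=7-1=6
CMP R4, 0  (cmp 6,0)
JGT start: taken
R7=(-6)-11=-17
R4=6-1=5
CMP R4, 0  (cmp 5,0)
JGT start: taken
R7=(-17)-11=-28
R4=5-1=4
CMP R4, 0  (cmp 4,0)
JGT start: taken
R7=(-28)-11=-39
R4=4-1=3
CMP R4, 0  (cmp 3,0)
JGT start: taken
R7=(-39)-11=-50
R4=3-1=2
CMP R4, 0  (cmp 2,0)
JGT start: taken
R7=(-50)-11=-61
R4=2-1=1
CMP R4, 0  (cmp 1,0)
JGT start: taken
R7=(-61)-11=-72
R4=1-1=0
CMP R4, 0  (cmp 0,0)
JGT start: not taken
halt.
Total executed instructions: 31.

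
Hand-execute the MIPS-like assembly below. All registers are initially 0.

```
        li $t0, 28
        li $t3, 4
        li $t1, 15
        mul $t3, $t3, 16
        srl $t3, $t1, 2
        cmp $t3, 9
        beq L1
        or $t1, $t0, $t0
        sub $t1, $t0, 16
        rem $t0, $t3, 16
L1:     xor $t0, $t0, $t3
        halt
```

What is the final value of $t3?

after li $t0, 28: $t0=28
after li $t3, 4: $t3=4
after li $t1, 15: $t1=15
after mul $t3, $t3, 16: $t3=4*16=64
after srl $t3, $t1, 2: $t3=15>>2=3
cmp $t3, 9  (cmp 3,9)
beq L1: not taken
after or $t1, $t0, $t0: $t1=28|28=28
after sub $t1, $t0, 16: $t1=28-16=12
after rem $t0, $t3, 16: $t0=3%16=3
after xor $t0, $t0, $t3: $t0=3^3=0
halt.

3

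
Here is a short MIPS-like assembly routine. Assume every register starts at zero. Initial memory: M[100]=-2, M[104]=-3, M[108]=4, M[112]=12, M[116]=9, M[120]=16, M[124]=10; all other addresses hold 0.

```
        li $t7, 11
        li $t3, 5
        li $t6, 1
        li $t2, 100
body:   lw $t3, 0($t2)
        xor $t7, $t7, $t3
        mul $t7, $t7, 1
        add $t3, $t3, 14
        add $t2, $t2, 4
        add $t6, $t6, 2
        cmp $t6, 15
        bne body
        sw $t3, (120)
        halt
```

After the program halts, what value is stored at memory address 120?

li $t7, 11 → $t7=11
li $t3, 5 → $t3=5
li $t6, 1 → $t6=1
li $t2, 100 → $t2=100
lw $t3, 0($t2) → $t3=M[100]=-2
xor $t7, $t7, $t3 → $t7=11^(-2)=-11
mul $t7, $t7, 1 → $t7=(-11)*1=-11
add $t3, $t3, 14 → $t3=(-2)+14=12
add $t2, $t2, 4 → $t2=100+4=104
add $t6, $t6, 2 → $t6=1+2=3
cmp $t6, 15  (cmp 3,15)
bne body: taken
lw $t3, 0($t2) → $t3=M[104]=-3
xor $t7, $t7, $t3 → $t7=(-11)^(-3)=8
mul $t7, $t7, 1 → $t7=8*1=8
add $t3, $t3, 14 → $t3=(-3)+14=11
add $t2, $t2, 4 → $t2=104+4=108
add $t6, $t6, 2 → $t6=3+2=5
cmp $t6, 15  (cmp 5,15)
bne body: taken
lw $t3, 0($t2) → $t3=M[108]=4
xor $t7, $t7, $t3 → $t7=8^4=12
mul $t7, $t7, 1 → $t7=12*1=12
add $t3, $t3, 14 → $t3=4+14=18
add $t2, $t2, 4 → $t2=108+4=112
add $t6, $t6, 2 → $t6=5+2=7
cmp $t6, 15  (cmp 7,15)
bne body: taken
lw $t3, 0($t2) → $t3=M[112]=12
xor $t7, $t7, $t3 → $t7=12^12=0
mul $t7, $t7, 1 → $t7=0*1=0
add $t3, $t3, 14 → $t3=12+14=26
add $t2, $t2, 4 → $t2=112+4=116
add $t6, $t6, 2 → $t6=7+2=9
cmp $t6, 15  (cmp 9,15)
bne body: taken
lw $t3, 0($t2) → $t3=M[116]=9
xor $t7, $t7, $t3 → $t7=0^9=9
mul $t7, $t7, 1 → $t7=9*1=9
add $t3, $t3, 14 → $t3=9+14=23
add $t2, $t2, 4 → $t2=116+4=120
add $t6, $t6, 2 → $t6=9+2=11
cmp $t6, 15  (cmp 11,15)
bne body: taken
lw $t3, 0($t2) → $t3=M[120]=16
xor $t7, $t7, $t3 → $t7=9^16=25
mul $t7, $t7, 1 → $t7=25*1=25
add $t3, $t3, 14 → $t3=16+14=30
add $t2, $t2, 4 → $t2=120+4=124
add $t6, $t6, 2 → $t6=11+2=13
cmp $t6, 15  (cmp 13,15)
bne body: taken
lw $t3, 0($t2) → $t3=M[124]=10
xor $t7, $t7, $t3 → $t7=25^10=19
mul $t7, $t7, 1 → $t7=19*1=19
add $t3, $t3, 14 → $t3=10+14=24
add $t2, $t2, 4 → $t2=124+4=128
add $t6, $t6, 2 → $t6=13+2=15
cmp $t6, 15  (cmp 15,15)
bne body: not taken
sw $t3, (120) → M[120]=24
halt.

24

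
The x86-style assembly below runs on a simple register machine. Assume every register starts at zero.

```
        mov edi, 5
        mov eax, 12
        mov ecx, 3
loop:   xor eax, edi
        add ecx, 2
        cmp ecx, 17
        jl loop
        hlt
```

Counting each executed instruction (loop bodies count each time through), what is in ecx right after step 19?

11

after mov edi, 5: edi=5
after mov eax, 12: eax=12
after mov ecx, 3: ecx=3
after xor eax, edi: eax=12^5=9
after add ecx, 2: ecx=3+2=5
cmp ecx, 17  (cmp 5,17)
jl loop: taken
after xor eax, edi: eax=9^5=12
after add ecx, 2: ecx=5+2=7
cmp ecx, 17  (cmp 7,17)
jl loop: taken
after xor eax, edi: eax=12^5=9
after add ecx, 2: ecx=7+2=9
cmp ecx, 17  (cmp 9,17)
jl loop: taken
after xor eax, edi: eax=9^5=12
after add ecx, 2: ecx=9+2=11
cmp ecx, 17  (cmp 11,17)
jl loop: taken
After step 19: ecx = 11.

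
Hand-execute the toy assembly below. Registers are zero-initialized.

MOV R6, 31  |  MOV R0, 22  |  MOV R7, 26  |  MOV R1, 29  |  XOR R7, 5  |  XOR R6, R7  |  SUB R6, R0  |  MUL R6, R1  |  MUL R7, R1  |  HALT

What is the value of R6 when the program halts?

after MOV R6, 31: R6=31
after MOV R0, 22: R0=22
after MOV R7, 26: R7=26
after MOV R1, 29: R1=29
after XOR R7, 5: R7=26^5=31
after XOR R6, R7: R6=31^31=0
after SUB R6, R0: R6=0-22=-22
after MUL R6, R1: R6=(-22)*29=-638
after MUL R7, R1: R7=31*29=899
halt.

-638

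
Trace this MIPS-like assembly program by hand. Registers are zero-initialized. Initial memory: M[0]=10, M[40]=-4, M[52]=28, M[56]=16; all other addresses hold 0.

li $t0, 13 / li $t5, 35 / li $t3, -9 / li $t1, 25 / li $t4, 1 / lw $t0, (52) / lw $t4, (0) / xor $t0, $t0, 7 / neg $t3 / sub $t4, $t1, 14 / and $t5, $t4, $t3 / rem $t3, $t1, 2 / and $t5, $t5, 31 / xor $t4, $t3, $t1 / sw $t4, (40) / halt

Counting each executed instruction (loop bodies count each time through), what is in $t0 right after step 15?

$t0=13
$t5=35
$t3=-9
$t1=25
$t4=1
$t0=M[52]=28
$t4=M[0]=10
$t0=28^7=27
$t3=-(-9)=9
$t4=25-14=11
$t5=11&9=9
$t3=25%2=1
$t5=9&31=9
$t4=1^25=24
sw $t4, (40) → M[40]=24
After step 15: $t0 = 27.

27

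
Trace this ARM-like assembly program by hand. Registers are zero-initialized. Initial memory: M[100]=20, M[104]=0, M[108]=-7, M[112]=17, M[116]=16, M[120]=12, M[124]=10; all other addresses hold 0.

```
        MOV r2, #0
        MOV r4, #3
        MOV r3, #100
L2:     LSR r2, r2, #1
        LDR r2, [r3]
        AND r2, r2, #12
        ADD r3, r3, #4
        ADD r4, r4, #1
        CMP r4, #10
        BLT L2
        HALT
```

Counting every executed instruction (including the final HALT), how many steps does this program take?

MOV r2, #0 → r2=0
MOV r4, #3 → r4=3
MOV r3, #100 → r3=100
LSR r2, r2, #1 → r2=0>>1=0
LDR r2, [r3] → r2=M[100]=20
AND r2, r2, #12 → r2=20&12=4
ADD r3, r3, #4 → r3=100+4=104
ADD r4, r4, #1 → r4=3+1=4
CMP r4, #10  (cmp 4,10)
BLT L2: taken
LSR r2, r2, #1 → r2=4>>1=2
LDR r2, [r3] → r2=M[104]=0
AND r2, r2, #12 → r2=0&12=0
ADD r3, r3, #4 → r3=104+4=108
ADD r4, r4, #1 → r4=4+1=5
CMP r4, #10  (cmp 5,10)
BLT L2: taken
LSR r2, r2, #1 → r2=0>>1=0
LDR r2, [r3] → r2=M[108]=-7
AND r2, r2, #12 → r2=(-7)&12=8
ADD r3, r3, #4 → r3=108+4=112
ADD r4, r4, #1 → r4=5+1=6
CMP r4, #10  (cmp 6,10)
BLT L2: taken
LSR r2, r2, #1 → r2=8>>1=4
LDR r2, [r3] → r2=M[112]=17
AND r2, r2, #12 → r2=17&12=0
ADD r3, r3, #4 → r3=112+4=116
ADD r4, r4, #1 → r4=6+1=7
CMP r4, #10  (cmp 7,10)
BLT L2: taken
LSR r2, r2, #1 → r2=0>>1=0
LDR r2, [r3] → r2=M[116]=16
AND r2, r2, #12 → r2=16&12=0
ADD r3, r3, #4 → r3=116+4=120
ADD r4, r4, #1 → r4=7+1=8
CMP r4, #10  (cmp 8,10)
BLT L2: taken
LSR r2, r2, #1 → r2=0>>1=0
LDR r2, [r3] → r2=M[120]=12
AND r2, r2, #12 → r2=12&12=12
ADD r3, r3, #4 → r3=120+4=124
ADD r4, r4, #1 → r4=8+1=9
CMP r4, #10  (cmp 9,10)
BLT L2: taken
LSR r2, r2, #1 → r2=12>>1=6
LDR r2, [r3] → r2=M[124]=10
AND r2, r2, #12 → r2=10&12=8
ADD r3, r3, #4 → r3=124+4=128
ADD r4, r4, #1 → r4=9+1=10
CMP r4, #10  (cmp 10,10)
BLT L2: not taken
halt.
Total executed instructions: 53.

53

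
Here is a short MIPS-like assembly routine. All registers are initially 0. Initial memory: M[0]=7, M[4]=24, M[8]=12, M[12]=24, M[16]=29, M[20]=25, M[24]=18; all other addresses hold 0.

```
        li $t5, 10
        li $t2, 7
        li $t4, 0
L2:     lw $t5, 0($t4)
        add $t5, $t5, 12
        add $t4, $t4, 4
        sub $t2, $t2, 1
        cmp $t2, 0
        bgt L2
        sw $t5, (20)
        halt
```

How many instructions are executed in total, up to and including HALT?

47

$t5=10
$t2=7
$t4=0
$t5=M[0]=7
$t5=7+12=19
$t4=0+4=4
$t2=7-1=6
cmp $t2, 0  (cmp 6,0)
bgt L2: taken
$t5=M[4]=24
$t5=24+12=36
$t4=4+4=8
$t2=6-1=5
cmp $t2, 0  (cmp 5,0)
bgt L2: taken
$t5=M[8]=12
$t5=12+12=24
$t4=8+4=12
$t2=5-1=4
cmp $t2, 0  (cmp 4,0)
bgt L2: taken
$t5=M[12]=24
$t5=24+12=36
$t4=12+4=16
$t2=4-1=3
cmp $t2, 0  (cmp 3,0)
bgt L2: taken
$t5=M[16]=29
$t5=29+12=41
$t4=16+4=20
$t2=3-1=2
cmp $t2, 0  (cmp 2,0)
bgt L2: taken
$t5=M[20]=25
$t5=25+12=37
$t4=20+4=24
$t2=2-1=1
cmp $t2, 0  (cmp 1,0)
bgt L2: taken
$t5=M[24]=18
$t5=18+12=30
$t4=24+4=28
$t2=1-1=0
cmp $t2, 0  (cmp 0,0)
bgt L2: not taken
sw $t5, (20) → M[20]=30
halt.
Total executed instructions: 47.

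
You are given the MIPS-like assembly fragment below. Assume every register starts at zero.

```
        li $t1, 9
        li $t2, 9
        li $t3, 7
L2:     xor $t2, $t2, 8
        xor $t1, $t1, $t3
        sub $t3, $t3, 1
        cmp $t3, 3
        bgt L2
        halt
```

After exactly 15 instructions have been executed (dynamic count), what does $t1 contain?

13

li $t1, 9 → $t1=9
li $t2, 9 → $t2=9
li $t3, 7 → $t3=7
xor $t2, $t2, 8 → $t2=9^8=1
xor $t1, $t1, $t3 → $t1=9^7=14
sub $t3, $t3, 1 → $t3=7-1=6
cmp $t3, 3  (cmp 6,3)
bgt L2: taken
xor $t2, $t2, 8 → $t2=1^8=9
xor $t1, $t1, $t3 → $t1=14^6=8
sub $t3, $t3, 1 → $t3=6-1=5
cmp $t3, 3  (cmp 5,3)
bgt L2: taken
xor $t2, $t2, 8 → $t2=9^8=1
xor $t1, $t1, $t3 → $t1=8^5=13
After step 15: $t1 = 13.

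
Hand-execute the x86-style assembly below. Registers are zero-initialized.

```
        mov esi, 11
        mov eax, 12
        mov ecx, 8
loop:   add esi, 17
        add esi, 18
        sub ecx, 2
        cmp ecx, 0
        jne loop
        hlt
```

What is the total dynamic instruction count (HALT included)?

mov esi, 11 → esi=11
mov eax, 12 → eax=12
mov ecx, 8 → ecx=8
add esi, 17 → esi=11+17=28
add esi, 18 → esi=28+18=46
sub ecx, 2 → ecx=8-2=6
cmp ecx, 0  (cmp 6,0)
jne loop: taken
add esi, 17 → esi=46+17=63
add esi, 18 → esi=63+18=81
sub ecx, 2 → ecx=6-2=4
cmp ecx, 0  (cmp 4,0)
jne loop: taken
add esi, 17 → esi=81+17=98
add esi, 18 → esi=98+18=116
sub ecx, 2 → ecx=4-2=2
cmp ecx, 0  (cmp 2,0)
jne loop: taken
add esi, 17 → esi=116+17=133
add esi, 18 → esi=133+18=151
sub ecx, 2 → ecx=2-2=0
cmp ecx, 0  (cmp 0,0)
jne loop: not taken
halt.
Total executed instructions: 24.

24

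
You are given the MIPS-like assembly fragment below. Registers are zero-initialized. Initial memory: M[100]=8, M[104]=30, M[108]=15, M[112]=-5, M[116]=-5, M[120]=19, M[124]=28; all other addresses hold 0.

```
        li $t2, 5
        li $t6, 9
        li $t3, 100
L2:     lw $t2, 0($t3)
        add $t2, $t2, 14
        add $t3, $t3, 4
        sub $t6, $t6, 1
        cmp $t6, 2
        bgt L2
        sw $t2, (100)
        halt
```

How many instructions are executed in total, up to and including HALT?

47

after li $t2, 5: $t2=5
after li $t6, 9: $t6=9
after li $t3, 100: $t3=100
after lw $t2, 0($t3): $t2=M[100]=8
after add $t2, $t2, 14: $t2=8+14=22
after add $t3, $t3, 4: $t3=100+4=104
after sub $t6, $t6, 1: $t6=9-1=8
cmp $t6, 2  (cmp 8,2)
bgt L2: taken
after lw $t2, 0($t3): $t2=M[104]=30
after add $t2, $t2, 14: $t2=30+14=44
after add $t3, $t3, 4: $t3=104+4=108
after sub $t6, $t6, 1: $t6=8-1=7
cmp $t6, 2  (cmp 7,2)
bgt L2: taken
after lw $t2, 0($t3): $t2=M[108]=15
after add $t2, $t2, 14: $t2=15+14=29
after add $t3, $t3, 4: $t3=108+4=112
after sub $t6, $t6, 1: $t6=7-1=6
cmp $t6, 2  (cmp 6,2)
bgt L2: taken
after lw $t2, 0($t3): $t2=M[112]=-5
after add $t2, $t2, 14: $t2=(-5)+14=9
after add $t3, $t3, 4: $t3=112+4=116
after sub $t6, $t6, 1: $t6=6-1=5
cmp $t6, 2  (cmp 5,2)
bgt L2: taken
after lw $t2, 0($t3): $t2=M[116]=-5
after add $t2, $t2, 14: $t2=(-5)+14=9
after add $t3, $t3, 4: $t3=116+4=120
after sub $t6, $t6, 1: $t6=5-1=4
cmp $t6, 2  (cmp 4,2)
bgt L2: taken
after lw $t2, 0($t3): $t2=M[120]=19
after add $t2, $t2, 14: $t2=19+14=33
after add $t3, $t3, 4: $t3=120+4=124
after sub $t6, $t6, 1: $t6=4-1=3
cmp $t6, 2  (cmp 3,2)
bgt L2: taken
after lw $t2, 0($t3): $t2=M[124]=28
after add $t2, $t2, 14: $t2=28+14=42
after add $t3, $t3, 4: $t3=124+4=128
after sub $t6, $t6, 1: $t6=3-1=2
cmp $t6, 2  (cmp 2,2)
bgt L2: not taken
sw $t2, (100) → M[100]=42
halt.
Total executed instructions: 47.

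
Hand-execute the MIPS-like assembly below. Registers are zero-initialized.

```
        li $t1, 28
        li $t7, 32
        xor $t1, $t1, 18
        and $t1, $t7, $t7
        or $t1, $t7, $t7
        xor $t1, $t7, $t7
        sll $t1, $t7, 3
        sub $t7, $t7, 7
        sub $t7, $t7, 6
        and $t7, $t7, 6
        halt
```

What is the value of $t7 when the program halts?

2

$t1=28
$t7=32
$t1=28^18=14
$t1=32&32=32
$t1=32|32=32
$t1=32^32=0
$t1=32<<3=256
$t7=32-7=25
$t7=25-6=19
$t7=19&6=2
halt.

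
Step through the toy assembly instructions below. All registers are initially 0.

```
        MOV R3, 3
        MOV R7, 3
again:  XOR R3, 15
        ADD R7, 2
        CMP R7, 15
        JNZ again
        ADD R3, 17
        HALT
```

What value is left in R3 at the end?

after MOV R3, 3: R3=3
after MOV R7, 3: R7=3
after XOR R3, 15: R3=3^15=12
after ADD R7, 2: R7=3+2=5
CMP R7, 15  (cmp 5,15)
JNZ again: taken
after XOR R3, 15: R3=12^15=3
after ADD R7, 2: R7=5+2=7
CMP R7, 15  (cmp 7,15)
JNZ again: taken
after XOR R3, 15: R3=3^15=12
after ADD R7, 2: R7=7+2=9
CMP R7, 15  (cmp 9,15)
JNZ again: taken
after XOR R3, 15: R3=12^15=3
after ADD R7, 2: R7=9+2=11
CMP R7, 15  (cmp 11,15)
JNZ again: taken
after XOR R3, 15: R3=3^15=12
after ADD R7, 2: R7=11+2=13
CMP R7, 15  (cmp 13,15)
JNZ again: taken
after XOR R3, 15: R3=12^15=3
after ADD R7, 2: R7=13+2=15
CMP R7, 15  (cmp 15,15)
JNZ again: not taken
after ADD R3, 17: R3=3+17=20
halt.

20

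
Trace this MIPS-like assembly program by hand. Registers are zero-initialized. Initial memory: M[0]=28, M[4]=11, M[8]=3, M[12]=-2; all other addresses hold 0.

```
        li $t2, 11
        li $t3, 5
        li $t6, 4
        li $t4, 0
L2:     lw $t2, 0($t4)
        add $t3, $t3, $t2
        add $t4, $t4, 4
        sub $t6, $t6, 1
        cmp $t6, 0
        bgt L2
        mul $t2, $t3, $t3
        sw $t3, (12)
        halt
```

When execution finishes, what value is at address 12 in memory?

45

li $t2, 11 → $t2=11
li $t3, 5 → $t3=5
li $t6, 4 → $t6=4
li $t4, 0 → $t4=0
lw $t2, 0($t4) → $t2=M[0]=28
add $t3, $t3, $t2 → $t3=5+28=33
add $t4, $t4, 4 → $t4=0+4=4
sub $t6, $t6, 1 → $t6=4-1=3
cmp $t6, 0  (cmp 3,0)
bgt L2: taken
lw $t2, 0($t4) → $t2=M[4]=11
add $t3, $t3, $t2 → $t3=33+11=44
add $t4, $t4, 4 → $t4=4+4=8
sub $t6, $t6, 1 → $t6=3-1=2
cmp $t6, 0  (cmp 2,0)
bgt L2: taken
lw $t2, 0($t4) → $t2=M[8]=3
add $t3, $t3, $t2 → $t3=44+3=47
add $t4, $t4, 4 → $t4=8+4=12
sub $t6, $t6, 1 → $t6=2-1=1
cmp $t6, 0  (cmp 1,0)
bgt L2: taken
lw $t2, 0($t4) → $t2=M[12]=-2
add $t3, $t3, $t2 → $t3=47+(-2)=45
add $t4, $t4, 4 → $t4=12+4=16
sub $t6, $t6, 1 → $t6=1-1=0
cmp $t6, 0  (cmp 0,0)
bgt L2: not taken
mul $t2, $t3, $t3 → $t2=45*45=2025
sw $t3, (12) → M[12]=45
halt.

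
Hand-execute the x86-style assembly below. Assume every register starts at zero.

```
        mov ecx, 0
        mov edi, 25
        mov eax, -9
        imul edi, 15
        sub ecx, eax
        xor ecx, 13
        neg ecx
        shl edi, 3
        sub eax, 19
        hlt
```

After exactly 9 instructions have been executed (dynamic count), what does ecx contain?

-4

mov ecx, 0 → ecx=0
mov edi, 25 → edi=25
mov eax, -9 → eax=-9
imul edi, 15 → edi=25*15=375
sub ecx, eax → ecx=0-(-9)=9
xor ecx, 13 → ecx=9^13=4
neg ecx → ecx=-(4)=-4
shl edi, 3 → edi=375<<3=3000
sub eax, 19 → eax=(-9)-19=-28
After step 9: ecx = -4.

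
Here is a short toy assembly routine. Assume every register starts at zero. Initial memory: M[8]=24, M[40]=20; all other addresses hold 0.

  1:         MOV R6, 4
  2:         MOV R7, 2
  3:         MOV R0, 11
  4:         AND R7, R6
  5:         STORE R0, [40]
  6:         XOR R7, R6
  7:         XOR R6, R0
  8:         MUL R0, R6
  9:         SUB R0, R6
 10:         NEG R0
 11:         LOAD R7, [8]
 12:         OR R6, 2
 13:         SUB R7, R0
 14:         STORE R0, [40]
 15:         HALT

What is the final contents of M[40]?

-150

MOV R6, 4 → R6=4
MOV R7, 2 → R7=2
MOV R0, 11 → R0=11
AND R7, R6 → R7=2&4=0
STORE R0, [40] → M[40]=11
XOR R7, R6 → R7=0^4=4
XOR R6, R0 → R6=4^11=15
MUL R0, R6 → R0=11*15=165
SUB R0, R6 → R0=165-15=150
NEG R0 → R0=-(150)=-150
LOAD R7, [8] → R7=M[8]=24
OR R6, 2 → R6=15|2=15
SUB R7, R0 → R7=24-(-150)=174
STORE R0, [40] → M[40]=-150
halt.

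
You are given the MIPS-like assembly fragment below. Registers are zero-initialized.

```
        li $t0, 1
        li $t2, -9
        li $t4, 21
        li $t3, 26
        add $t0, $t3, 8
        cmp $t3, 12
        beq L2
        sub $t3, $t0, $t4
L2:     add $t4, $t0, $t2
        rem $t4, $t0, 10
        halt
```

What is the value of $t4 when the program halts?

li $t0, 1 → $t0=1
li $t2, -9 → $t2=-9
li $t4, 21 → $t4=21
li $t3, 26 → $t3=26
add $t0, $t3, 8 → $t0=26+8=34
cmp $t3, 12  (cmp 26,12)
beq L2: not taken
sub $t3, $t0, $t4 → $t3=34-21=13
add $t4, $t0, $t2 → $t4=34+(-9)=25
rem $t4, $t0, 10 → $t4=34%10=4
halt.

4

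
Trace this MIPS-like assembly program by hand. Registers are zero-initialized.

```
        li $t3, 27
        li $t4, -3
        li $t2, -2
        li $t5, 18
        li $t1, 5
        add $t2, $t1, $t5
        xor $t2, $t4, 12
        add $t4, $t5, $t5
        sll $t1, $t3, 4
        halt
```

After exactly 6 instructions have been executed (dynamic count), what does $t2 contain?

23

$t3=27
$t4=-3
$t2=-2
$t5=18
$t1=5
$t2=5+18=23
After step 6: $t2 = 23.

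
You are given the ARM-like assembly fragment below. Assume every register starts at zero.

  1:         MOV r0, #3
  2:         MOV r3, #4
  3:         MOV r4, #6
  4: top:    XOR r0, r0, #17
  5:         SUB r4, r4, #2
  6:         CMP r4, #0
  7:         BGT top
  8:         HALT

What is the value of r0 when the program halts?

18

after MOV r0, #3: r0=3
after MOV r3, #4: r3=4
after MOV r4, #6: r4=6
after XOR r0, r0, #17: r0=3^17=18
after SUB r4, r4, #2: r4=6-2=4
CMP r4, #0  (cmp 4,0)
BGT top: taken
after XOR r0, r0, #17: r0=18^17=3
after SUB r4, r4, #2: r4=4-2=2
CMP r4, #0  (cmp 2,0)
BGT top: taken
after XOR r0, r0, #17: r0=3^17=18
after SUB r4, r4, #2: r4=2-2=0
CMP r4, #0  (cmp 0,0)
BGT top: not taken
halt.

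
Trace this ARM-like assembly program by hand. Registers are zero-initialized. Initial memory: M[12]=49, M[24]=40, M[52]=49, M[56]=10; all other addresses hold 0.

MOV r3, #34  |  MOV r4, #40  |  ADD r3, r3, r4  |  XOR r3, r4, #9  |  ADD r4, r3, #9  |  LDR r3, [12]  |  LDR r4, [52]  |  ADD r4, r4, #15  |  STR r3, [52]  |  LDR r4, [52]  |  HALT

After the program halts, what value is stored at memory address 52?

49

MOV r3, #34 → r3=34
MOV r4, #40 → r4=40
ADD r3, r3, r4 → r3=34+40=74
XOR r3, r4, #9 → r3=40^9=33
ADD r4, r3, #9 → r4=33+9=42
LDR r3, [12] → r3=M[12]=49
LDR r4, [52] → r4=M[52]=49
ADD r4, r4, #15 → r4=49+15=64
STR r3, [52] → M[52]=49
LDR r4, [52] → r4=M[52]=49
halt.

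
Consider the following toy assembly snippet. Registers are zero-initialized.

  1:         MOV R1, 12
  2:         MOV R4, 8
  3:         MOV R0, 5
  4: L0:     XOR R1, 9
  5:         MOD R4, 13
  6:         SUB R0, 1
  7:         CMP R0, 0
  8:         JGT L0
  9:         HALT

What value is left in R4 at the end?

MOV R1, 12 → R1=12
MOV R4, 8 → R4=8
MOV R0, 5 → R0=5
XOR R1, 9 → R1=12^9=5
MOD R4, 13 → R4=8%13=8
SUB R0, 1 → R0=5-1=4
CMP R0, 0  (cmp 4,0)
JGT L0: taken
XOR R1, 9 → R1=5^9=12
MOD R4, 13 → R4=8%13=8
SUB R0, 1 → R0=4-1=3
CMP R0, 0  (cmp 3,0)
JGT L0: taken
XOR R1, 9 → R1=12^9=5
MOD R4, 13 → R4=8%13=8
SUB R0, 1 → R0=3-1=2
CMP R0, 0  (cmp 2,0)
JGT L0: taken
XOR R1, 9 → R1=5^9=12
MOD R4, 13 → R4=8%13=8
SUB R0, 1 → R0=2-1=1
CMP R0, 0  (cmp 1,0)
JGT L0: taken
XOR R1, 9 → R1=12^9=5
MOD R4, 13 → R4=8%13=8
SUB R0, 1 → R0=1-1=0
CMP R0, 0  (cmp 0,0)
JGT L0: not taken
halt.

8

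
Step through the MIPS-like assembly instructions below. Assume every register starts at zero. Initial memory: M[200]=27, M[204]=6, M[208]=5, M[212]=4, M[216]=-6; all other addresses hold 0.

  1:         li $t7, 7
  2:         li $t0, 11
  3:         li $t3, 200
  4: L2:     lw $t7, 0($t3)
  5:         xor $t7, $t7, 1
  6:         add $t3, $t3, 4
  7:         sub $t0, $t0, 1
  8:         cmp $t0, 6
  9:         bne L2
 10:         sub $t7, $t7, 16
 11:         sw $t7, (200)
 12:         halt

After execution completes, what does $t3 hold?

$t7=7
$t0=11
$t3=200
$t7=M[200]=27
$t7=27^1=26
$t3=200+4=204
$t0=11-1=10
cmp $t0, 6  (cmp 10,6)
bne L2: taken
$t7=M[204]=6
$t7=6^1=7
$t3=204+4=208
$t0=10-1=9
cmp $t0, 6  (cmp 9,6)
bne L2: taken
$t7=M[208]=5
$t7=5^1=4
$t3=208+4=212
$t0=9-1=8
cmp $t0, 6  (cmp 8,6)
bne L2: taken
$t7=M[212]=4
$t7=4^1=5
$t3=212+4=216
$t0=8-1=7
cmp $t0, 6  (cmp 7,6)
bne L2: taken
$t7=M[216]=-6
$t7=(-6)^1=-5
$t3=216+4=220
$t0=7-1=6
cmp $t0, 6  (cmp 6,6)
bne L2: not taken
$t7=(-5)-16=-21
sw $t7, (200) → M[200]=-21
halt.

220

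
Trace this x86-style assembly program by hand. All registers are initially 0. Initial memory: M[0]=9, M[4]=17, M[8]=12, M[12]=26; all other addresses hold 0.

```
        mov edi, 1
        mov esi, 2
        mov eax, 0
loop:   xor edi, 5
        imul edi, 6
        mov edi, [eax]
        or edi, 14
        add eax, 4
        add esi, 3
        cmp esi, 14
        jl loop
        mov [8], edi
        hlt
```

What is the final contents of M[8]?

30

edi=1
esi=2
eax=0
edi=1^5=4
edi=4*6=24
edi=M[0]=9
edi=9|14=15
eax=0+4=4
esi=2+3=5
cmp esi, 14  (cmp 5,14)
jl loop: taken
edi=15^5=10
edi=10*6=60
edi=M[4]=17
edi=17|14=31
eax=4+4=8
esi=5+3=8
cmp esi, 14  (cmp 8,14)
jl loop: taken
edi=31^5=26
edi=26*6=156
edi=M[8]=12
edi=12|14=14
eax=8+4=12
esi=8+3=11
cmp esi, 14  (cmp 11,14)
jl loop: taken
edi=14^5=11
edi=11*6=66
edi=M[12]=26
edi=26|14=30
eax=12+4=16
esi=11+3=14
cmp esi, 14  (cmp 14,14)
jl loop: not taken
mov [8], edi → M[8]=30
halt.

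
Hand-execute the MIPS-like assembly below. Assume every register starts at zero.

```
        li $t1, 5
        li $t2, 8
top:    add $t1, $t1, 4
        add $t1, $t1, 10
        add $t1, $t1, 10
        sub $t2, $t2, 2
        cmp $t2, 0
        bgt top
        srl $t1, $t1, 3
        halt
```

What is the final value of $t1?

after li $t1, 5: $t1=5
after li $t2, 8: $t2=8
after add $t1, $t1, 4: $t1=5+4=9
after add $t1, $t1, 10: $t1=9+10=19
after add $t1, $t1, 10: $t1=19+10=29
after sub $t2, $t2, 2: $t2=8-2=6
cmp $t2, 0  (cmp 6,0)
bgt top: taken
after add $t1, $t1, 4: $t1=29+4=33
after add $t1, $t1, 10: $t1=33+10=43
after add $t1, $t1, 10: $t1=43+10=53
after sub $t2, $t2, 2: $t2=6-2=4
cmp $t2, 0  (cmp 4,0)
bgt top: taken
after add $t1, $t1, 4: $t1=53+4=57
after add $t1, $t1, 10: $t1=57+10=67
after add $t1, $t1, 10: $t1=67+10=77
after sub $t2, $t2, 2: $t2=4-2=2
cmp $t2, 0  (cmp 2,0)
bgt top: taken
after add $t1, $t1, 4: $t1=77+4=81
after add $t1, $t1, 10: $t1=81+10=91
after add $t1, $t1, 10: $t1=91+10=101
after sub $t2, $t2, 2: $t2=2-2=0
cmp $t2, 0  (cmp 0,0)
bgt top: not taken
after srl $t1, $t1, 3: $t1=101>>3=12
halt.

12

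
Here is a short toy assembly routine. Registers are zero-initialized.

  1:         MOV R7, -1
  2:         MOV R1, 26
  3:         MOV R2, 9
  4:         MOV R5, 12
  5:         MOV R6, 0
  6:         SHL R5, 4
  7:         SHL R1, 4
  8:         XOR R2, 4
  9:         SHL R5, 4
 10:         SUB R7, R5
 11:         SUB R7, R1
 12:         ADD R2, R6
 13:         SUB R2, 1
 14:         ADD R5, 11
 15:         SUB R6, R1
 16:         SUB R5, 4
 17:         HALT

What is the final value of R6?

-416

MOV R7, -1 → R7=-1
MOV R1, 26 → R1=26
MOV R2, 9 → R2=9
MOV R5, 12 → R5=12
MOV R6, 0 → R6=0
SHL R5, 4 → R5=12<<4=192
SHL R1, 4 → R1=26<<4=416
XOR R2, 4 → R2=9^4=13
SHL R5, 4 → R5=192<<4=3072
SUB R7, R5 → R7=(-1)-3072=-3073
SUB R7, R1 → R7=(-3073)-416=-3489
ADD R2, R6 → R2=13+0=13
SUB R2, 1 → R2=13-1=12
ADD R5, 11 → R5=3072+11=3083
SUB R6, R1 → R6=0-416=-416
SUB R5, 4 → R5=3083-4=3079
halt.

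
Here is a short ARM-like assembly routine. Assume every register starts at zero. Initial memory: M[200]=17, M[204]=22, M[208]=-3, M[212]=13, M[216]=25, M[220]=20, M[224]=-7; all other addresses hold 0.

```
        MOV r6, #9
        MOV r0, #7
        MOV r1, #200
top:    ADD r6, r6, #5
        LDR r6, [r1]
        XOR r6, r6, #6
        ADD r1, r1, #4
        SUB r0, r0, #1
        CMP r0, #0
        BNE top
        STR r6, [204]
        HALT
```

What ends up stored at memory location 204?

r6=9
r0=7
r1=200
r6=9+5=14
r6=M[200]=17
r6=17^6=23
r1=200+4=204
r0=7-1=6
CMP r0, #0  (cmp 6,0)
BNE top: taken
r6=23+5=28
r6=M[204]=22
r6=22^6=16
r1=204+4=208
r0=6-1=5
CMP r0, #0  (cmp 5,0)
BNE top: taken
r6=16+5=21
r6=M[208]=-3
r6=(-3)^6=-5
r1=208+4=212
r0=5-1=4
CMP r0, #0  (cmp 4,0)
BNE top: taken
r6=(-5)+5=0
r6=M[212]=13
r6=13^6=11
r1=212+4=216
r0=4-1=3
CMP r0, #0  (cmp 3,0)
BNE top: taken
r6=11+5=16
r6=M[216]=25
r6=25^6=31
r1=216+4=220
r0=3-1=2
CMP r0, #0  (cmp 2,0)
BNE top: taken
r6=31+5=36
r6=M[220]=20
r6=20^6=18
r1=220+4=224
r0=2-1=1
CMP r0, #0  (cmp 1,0)
BNE top: taken
r6=18+5=23
r6=M[224]=-7
r6=(-7)^6=-1
r1=224+4=228
r0=1-1=0
CMP r0, #0  (cmp 0,0)
BNE top: not taken
STR r6, [204] → M[204]=-1
halt.

-1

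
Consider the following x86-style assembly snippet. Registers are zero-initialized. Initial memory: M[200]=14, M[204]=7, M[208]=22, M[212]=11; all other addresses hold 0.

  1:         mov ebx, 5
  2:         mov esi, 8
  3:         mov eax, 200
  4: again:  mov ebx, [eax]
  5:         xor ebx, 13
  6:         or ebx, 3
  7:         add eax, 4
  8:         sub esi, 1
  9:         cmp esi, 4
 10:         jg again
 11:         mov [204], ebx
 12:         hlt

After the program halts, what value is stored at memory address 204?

mov ebx, 5 → ebx=5
mov esi, 8 → esi=8
mov eax, 200 → eax=200
mov ebx, [eax] → ebx=M[200]=14
xor ebx, 13 → ebx=14^13=3
or ebx, 3 → ebx=3|3=3
add eax, 4 → eax=200+4=204
sub esi, 1 → esi=8-1=7
cmp esi, 4  (cmp 7,4)
jg again: taken
mov ebx, [eax] → ebx=M[204]=7
xor ebx, 13 → ebx=7^13=10
or ebx, 3 → ebx=10|3=11
add eax, 4 → eax=204+4=208
sub esi, 1 → esi=7-1=6
cmp esi, 4  (cmp 6,4)
jg again: taken
mov ebx, [eax] → ebx=M[208]=22
xor ebx, 13 → ebx=22^13=27
or ebx, 3 → ebx=27|3=27
add eax, 4 → eax=208+4=212
sub esi, 1 → esi=6-1=5
cmp esi, 4  (cmp 5,4)
jg again: taken
mov ebx, [eax] → ebx=M[212]=11
xor ebx, 13 → ebx=11^13=6
or ebx, 3 → ebx=6|3=7
add eax, 4 → eax=212+4=216
sub esi, 1 → esi=5-1=4
cmp esi, 4  (cmp 4,4)
jg again: not taken
mov [204], ebx → M[204]=7
halt.

7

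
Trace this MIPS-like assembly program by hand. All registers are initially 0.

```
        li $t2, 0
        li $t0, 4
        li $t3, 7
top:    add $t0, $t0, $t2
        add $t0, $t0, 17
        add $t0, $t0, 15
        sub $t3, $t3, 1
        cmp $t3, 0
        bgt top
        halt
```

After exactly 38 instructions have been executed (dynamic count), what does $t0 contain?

after li $t2, 0: $t2=0
after li $t0, 4: $t0=4
after li $t3, 7: $t3=7
after add $t0, $t0, $t2: $t0=4+0=4
after add $t0, $t0, 17: $t0=4+17=21
after add $t0, $t0, 15: $t0=21+15=36
after sub $t3, $t3, 1: $t3=7-1=6
cmp $t3, 0  (cmp 6,0)
bgt top: taken
after add $t0, $t0, $t2: $t0=36+0=36
after add $t0, $t0, 17: $t0=36+17=53
after add $t0, $t0, 15: $t0=53+15=68
after sub $t3, $t3, 1: $t3=6-1=5
cmp $t3, 0  (cmp 5,0)
bgt top: taken
after add $t0, $t0, $t2: $t0=68+0=68
after add $t0, $t0, 17: $t0=68+17=85
after add $t0, $t0, 15: $t0=85+15=100
after sub $t3, $t3, 1: $t3=5-1=4
cmp $t3, 0  (cmp 4,0)
bgt top: taken
after add $t0, $t0, $t2: $t0=100+0=100
after add $t0, $t0, 17: $t0=100+17=117
after add $t0, $t0, 15: $t0=117+15=132
after sub $t3, $t3, 1: $t3=4-1=3
cmp $t3, 0  (cmp 3,0)
bgt top: taken
after add $t0, $t0, $t2: $t0=132+0=132
after add $t0, $t0, 17: $t0=132+17=149
after add $t0, $t0, 15: $t0=149+15=164
after sub $t3, $t3, 1: $t3=3-1=2
cmp $t3, 0  (cmp 2,0)
bgt top: taken
after add $t0, $t0, $t2: $t0=164+0=164
after add $t0, $t0, 17: $t0=164+17=181
after add $t0, $t0, 15: $t0=181+15=196
after sub $t3, $t3, 1: $t3=2-1=1
cmp $t3, 0  (cmp 1,0)
After step 38: $t0 = 196.

196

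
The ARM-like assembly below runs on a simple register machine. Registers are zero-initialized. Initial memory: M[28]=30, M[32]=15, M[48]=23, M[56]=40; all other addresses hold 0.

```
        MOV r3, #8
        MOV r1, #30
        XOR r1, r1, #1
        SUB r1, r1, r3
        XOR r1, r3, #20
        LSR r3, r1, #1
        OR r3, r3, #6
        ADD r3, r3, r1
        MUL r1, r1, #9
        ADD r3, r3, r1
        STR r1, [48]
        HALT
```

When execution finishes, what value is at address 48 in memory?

MOV r3, #8 → r3=8
MOV r1, #30 → r1=30
XOR r1, r1, #1 → r1=30^1=31
SUB r1, r1, r3 → r1=31-8=23
XOR r1, r3, #20 → r1=8^20=28
LSR r3, r1, #1 → r3=28>>1=14
OR r3, r3, #6 → r3=14|6=14
ADD r3, r3, r1 → r3=14+28=42
MUL r1, r1, #9 → r1=28*9=252
ADD r3, r3, r1 → r3=42+252=294
STR r1, [48] → M[48]=252
halt.

252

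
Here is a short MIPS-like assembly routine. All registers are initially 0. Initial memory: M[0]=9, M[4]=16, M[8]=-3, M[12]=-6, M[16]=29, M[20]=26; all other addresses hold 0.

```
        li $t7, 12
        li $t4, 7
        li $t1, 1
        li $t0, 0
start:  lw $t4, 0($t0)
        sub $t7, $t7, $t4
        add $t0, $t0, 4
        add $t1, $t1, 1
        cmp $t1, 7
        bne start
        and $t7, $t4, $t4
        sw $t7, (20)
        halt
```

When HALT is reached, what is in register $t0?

li $t7, 12 → $t7=12
li $t4, 7 → $t4=7
li $t1, 1 → $t1=1
li $t0, 0 → $t0=0
lw $t4, 0($t0) → $t4=M[0]=9
sub $t7, $t7, $t4 → $t7=12-9=3
add $t0, $t0, 4 → $t0=0+4=4
add $t1, $t1, 1 → $t1=1+1=2
cmp $t1, 7  (cmp 2,7)
bne start: taken
lw $t4, 0($t0) → $t4=M[4]=16
sub $t7, $t7, $t4 → $t7=3-16=-13
add $t0, $t0, 4 → $t0=4+4=8
add $t1, $t1, 1 → $t1=2+1=3
cmp $t1, 7  (cmp 3,7)
bne start: taken
lw $t4, 0($t0) → $t4=M[8]=-3
sub $t7, $t7, $t4 → $t7=(-13)-(-3)=-10
add $t0, $t0, 4 → $t0=8+4=12
add $t1, $t1, 1 → $t1=3+1=4
cmp $t1, 7  (cmp 4,7)
bne start: taken
lw $t4, 0($t0) → $t4=M[12]=-6
sub $t7, $t7, $t4 → $t7=(-10)-(-6)=-4
add $t0, $t0, 4 → $t0=12+4=16
add $t1, $t1, 1 → $t1=4+1=5
cmp $t1, 7  (cmp 5,7)
bne start: taken
lw $t4, 0($t0) → $t4=M[16]=29
sub $t7, $t7, $t4 → $t7=(-4)-29=-33
add $t0, $t0, 4 → $t0=16+4=20
add $t1, $t1, 1 → $t1=5+1=6
cmp $t1, 7  (cmp 6,7)
bne start: taken
lw $t4, 0($t0) → $t4=M[20]=26
sub $t7, $t7, $t4 → $t7=(-33)-26=-59
add $t0, $t0, 4 → $t0=20+4=24
add $t1, $t1, 1 → $t1=6+1=7
cmp $t1, 7  (cmp 7,7)
bne start: not taken
and $t7, $t4, $t4 → $t7=26&26=26
sw $t7, (20) → M[20]=26
halt.

24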